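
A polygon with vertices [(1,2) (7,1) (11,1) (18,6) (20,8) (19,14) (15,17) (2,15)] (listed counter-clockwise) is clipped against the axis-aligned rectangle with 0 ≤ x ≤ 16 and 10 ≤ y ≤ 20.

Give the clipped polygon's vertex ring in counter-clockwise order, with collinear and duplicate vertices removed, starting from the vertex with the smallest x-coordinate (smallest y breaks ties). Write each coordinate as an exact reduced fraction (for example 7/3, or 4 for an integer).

Clipped polygon: [(21/13,10) (16,10) (16,65/4) (15,17) (2,15)]

1. After x ≥ 0: [(1,2) (7,1) (11,1) (18,6) (20,8) (19,14) (15,17) (2,15)]
2. After x ≤ 16: [(1,2) (7,1) (11,1) (16,32/7) (16,65/4) (15,17) (2,15)]
3. After y ≥ 10: [(21/13,10) (16,10) (16,65/4) (15,17) (2,15)]
4. After y ≤ 20: [(21/13,10) (16,10) (16,65/4) (15,17) (2,15)]
5. Canonical ring: [(21/13,10) (16,10) (16,65/4) (15,17) (2,15)]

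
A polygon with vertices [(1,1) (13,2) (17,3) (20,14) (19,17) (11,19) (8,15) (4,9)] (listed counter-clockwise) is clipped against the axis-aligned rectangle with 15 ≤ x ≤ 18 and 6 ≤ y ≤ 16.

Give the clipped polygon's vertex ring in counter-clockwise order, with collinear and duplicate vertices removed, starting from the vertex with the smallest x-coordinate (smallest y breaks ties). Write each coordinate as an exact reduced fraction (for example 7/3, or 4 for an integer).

1. After x ≥ 15: [(15,5/2) (17,3) (20,14) (19,17) (15,18)]
2. After x ≤ 18: [(15,5/2) (17,3) (18,20/3) (18,69/4) (15,18)]
3. After y ≥ 6: [(15,6) (196/11,6) (18,20/3) (18,69/4) (15,18)]
4. After y ≤ 16: [(15,16) (15,6) (196/11,6) (18,20/3) (18,16)]
5. Canonical ring: [(15,6) (196/11,6) (18,20/3) (18,16) (15,16)]

Clipped polygon: [(15,6) (196/11,6) (18,20/3) (18,16) (15,16)]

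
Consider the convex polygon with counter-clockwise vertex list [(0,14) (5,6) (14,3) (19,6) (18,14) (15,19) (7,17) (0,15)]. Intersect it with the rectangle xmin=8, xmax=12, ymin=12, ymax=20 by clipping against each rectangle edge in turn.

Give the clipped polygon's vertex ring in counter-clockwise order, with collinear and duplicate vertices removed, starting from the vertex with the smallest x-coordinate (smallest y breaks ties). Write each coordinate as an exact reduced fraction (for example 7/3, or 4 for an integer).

Clipped polygon: [(8,12) (12,12) (12,73/4) (8,69/4)]

1. After x ≥ 8: [(8,5) (14,3) (19,6) (18,14) (15,19) (8,69/4)]
2. After x ≤ 12: [(8,5) (12,11/3) (12,73/4) (8,69/4)]
3. After y ≥ 12: [(8,12) (12,12) (12,73/4) (8,69/4)]
4. After y ≤ 20: [(8,12) (12,12) (12,73/4) (8,69/4)]
5. Canonical ring: [(8,12) (12,12) (12,73/4) (8,69/4)]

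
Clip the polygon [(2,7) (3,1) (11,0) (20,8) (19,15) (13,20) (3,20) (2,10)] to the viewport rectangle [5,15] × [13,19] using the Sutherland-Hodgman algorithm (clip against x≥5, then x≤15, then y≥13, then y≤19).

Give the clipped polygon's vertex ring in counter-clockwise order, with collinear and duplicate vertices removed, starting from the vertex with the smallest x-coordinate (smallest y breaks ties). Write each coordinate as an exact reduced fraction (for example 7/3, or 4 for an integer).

1. After x ≥ 5: [(5,3/4) (11,0) (20,8) (19,15) (13,20) (5,20)]
2. After x ≤ 15: [(5,3/4) (11,0) (15,32/9) (15,55/3) (13,20) (5,20)]
3. After y ≥ 13: [(5,13) (15,13) (15,55/3) (13,20) (5,20)]
4. After y ≤ 19: [(5,19) (5,13) (15,13) (15,55/3) (71/5,19)]
5. Canonical ring: [(5,13) (15,13) (15,55/3) (71/5,19) (5,19)]

Clipped polygon: [(5,13) (15,13) (15,55/3) (71/5,19) (5,19)]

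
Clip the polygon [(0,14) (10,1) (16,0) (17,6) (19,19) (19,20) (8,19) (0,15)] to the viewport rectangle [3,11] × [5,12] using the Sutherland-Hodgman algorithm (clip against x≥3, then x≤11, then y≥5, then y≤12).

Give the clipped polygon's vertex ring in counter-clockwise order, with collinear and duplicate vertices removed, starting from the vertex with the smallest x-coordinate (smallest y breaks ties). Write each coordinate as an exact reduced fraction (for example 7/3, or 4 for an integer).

1. After x ≥ 3: [(3,101/10) (10,1) (16,0) (17,6) (19,19) (19,20) (8,19) (3,33/2)]
2. After x ≤ 11: [(3,101/10) (10,1) (11,5/6) (11,212/11) (8,19) (3,33/2)]
3. After y ≥ 5: [(3,101/10) (90/13,5) (11,5) (11,212/11) (8,19) (3,33/2)]
4. After y ≤ 12: [(3,12) (3,101/10) (90/13,5) (11,5) (11,12)]
5. Canonical ring: [(3,101/10) (90/13,5) (11,5) (11,12) (3,12)]

Clipped polygon: [(3,101/10) (90/13,5) (11,5) (11,12) (3,12)]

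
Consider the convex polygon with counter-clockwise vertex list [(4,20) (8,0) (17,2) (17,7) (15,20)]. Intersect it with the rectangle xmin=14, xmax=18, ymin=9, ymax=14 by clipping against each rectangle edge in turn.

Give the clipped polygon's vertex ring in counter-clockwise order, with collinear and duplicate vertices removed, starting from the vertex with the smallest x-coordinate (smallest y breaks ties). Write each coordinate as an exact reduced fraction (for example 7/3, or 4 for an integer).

1. After x ≥ 14: [(14,20) (14,4/3) (17,2) (17,7) (15,20)]
2. After x ≤ 18: [(14,20) (14,4/3) (17,2) (17,7) (15,20)]
3. After y ≥ 9: [(14,20) (14,9) (217/13,9) (15,20)]
4. After y ≤ 14: [(14,14) (14,9) (217/13,9) (207/13,14)]
5. Canonical ring: [(14,9) (217/13,9) (207/13,14) (14,14)]

Clipped polygon: [(14,9) (217/13,9) (207/13,14) (14,14)]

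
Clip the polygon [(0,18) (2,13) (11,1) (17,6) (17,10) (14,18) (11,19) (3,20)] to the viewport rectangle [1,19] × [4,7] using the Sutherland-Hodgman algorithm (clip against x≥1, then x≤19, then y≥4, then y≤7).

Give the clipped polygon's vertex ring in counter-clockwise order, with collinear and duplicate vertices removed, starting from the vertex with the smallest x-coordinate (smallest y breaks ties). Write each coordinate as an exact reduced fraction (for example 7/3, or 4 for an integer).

Clipped polygon: [(13/2,7) (35/4,4) (73/5,4) (17,6) (17,7)]

1. After x ≥ 1: [(1,56/3) (1,31/2) (2,13) (11,1) (17,6) (17,10) (14,18) (11,19) (3,20)]
2. After x ≤ 19: [(1,56/3) (1,31/2) (2,13) (11,1) (17,6) (17,10) (14,18) (11,19) (3,20)]
3. After y ≥ 4: [(1,56/3) (1,31/2) (2,13) (35/4,4) (73/5,4) (17,6) (17,10) (14,18) (11,19) (3,20)]
4. After y ≤ 7: [(13/2,7) (35/4,4) (73/5,4) (17,6) (17,7)]
5. Canonical ring: [(13/2,7) (35/4,4) (73/5,4) (17,6) (17,7)]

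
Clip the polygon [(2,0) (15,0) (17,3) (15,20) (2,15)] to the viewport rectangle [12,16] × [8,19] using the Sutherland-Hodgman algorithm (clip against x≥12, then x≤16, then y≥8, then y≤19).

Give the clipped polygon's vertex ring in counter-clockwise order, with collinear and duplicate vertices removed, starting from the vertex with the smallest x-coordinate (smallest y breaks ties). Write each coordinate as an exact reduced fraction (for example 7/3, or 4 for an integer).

1. After x ≥ 12: [(12,0) (15,0) (17,3) (15,20) (12,245/13)]
2. After x ≤ 16: [(12,0) (15,0) (16,3/2) (16,23/2) (15,20) (12,245/13)]
3. After y ≥ 8: [(12,8) (16,8) (16,23/2) (15,20) (12,245/13)]
4. After y ≤ 19: [(12,8) (16,8) (16,23/2) (257/17,19) (62/5,19) (12,245/13)]
5. Canonical ring: [(12,8) (16,8) (16,23/2) (257/17,19) (62/5,19) (12,245/13)]

Clipped polygon: [(12,8) (16,8) (16,23/2) (257/17,19) (62/5,19) (12,245/13)]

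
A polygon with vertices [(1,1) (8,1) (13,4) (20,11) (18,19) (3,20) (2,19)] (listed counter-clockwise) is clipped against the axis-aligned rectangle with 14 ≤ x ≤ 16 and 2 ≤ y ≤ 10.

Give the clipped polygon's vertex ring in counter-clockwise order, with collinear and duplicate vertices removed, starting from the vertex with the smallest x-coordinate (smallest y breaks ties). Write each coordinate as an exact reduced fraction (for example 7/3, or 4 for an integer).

Clipped polygon: [(14,5) (16,7) (16,10) (14,10)]

1. After x ≥ 14: [(14,5) (20,11) (18,19) (14,289/15)]
2. After x ≤ 16: [(14,5) (16,7) (16,287/15) (14,289/15)]
3. After y ≥ 2: [(14,5) (16,7) (16,287/15) (14,289/15)]
4. After y ≤ 10: [(14,10) (14,5) (16,7) (16,10)]
5. Canonical ring: [(14,5) (16,7) (16,10) (14,10)]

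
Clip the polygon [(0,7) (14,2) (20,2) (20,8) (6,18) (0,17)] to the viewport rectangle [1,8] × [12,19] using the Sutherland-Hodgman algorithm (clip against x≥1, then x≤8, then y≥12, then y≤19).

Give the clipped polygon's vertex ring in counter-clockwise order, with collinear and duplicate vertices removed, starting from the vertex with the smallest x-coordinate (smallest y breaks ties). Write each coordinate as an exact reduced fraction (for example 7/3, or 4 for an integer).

1. After x ≥ 1: [(1,93/14) (14,2) (20,2) (20,8) (6,18) (1,103/6)]
2. After x ≤ 8: [(1,93/14) (8,29/7) (8,116/7) (6,18) (1,103/6)]
3. After y ≥ 12: [(1,12) (8,12) (8,116/7) (6,18) (1,103/6)]
4. After y ≤ 19: [(1,12) (8,12) (8,116/7) (6,18) (1,103/6)]
5. Canonical ring: [(1,12) (8,12) (8,116/7) (6,18) (1,103/6)]

Clipped polygon: [(1,12) (8,12) (8,116/7) (6,18) (1,103/6)]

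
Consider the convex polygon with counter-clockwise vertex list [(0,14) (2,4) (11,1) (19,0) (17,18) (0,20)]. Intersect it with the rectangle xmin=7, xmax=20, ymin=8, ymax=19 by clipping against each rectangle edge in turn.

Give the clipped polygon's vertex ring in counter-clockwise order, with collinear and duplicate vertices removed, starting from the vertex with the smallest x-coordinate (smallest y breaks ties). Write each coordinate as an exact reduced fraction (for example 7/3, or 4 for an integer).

1. After x ≥ 7: [(7,7/3) (11,1) (19,0) (17,18) (7,326/17)]
2. After x ≤ 20: [(7,7/3) (11,1) (19,0) (17,18) (7,326/17)]
3. After y ≥ 8: [(7,8) (163/9,8) (17,18) (7,326/17)]
4. After y ≤ 19: [(7,19) (7,8) (163/9,8) (17,18) (17/2,19)]
5. Canonical ring: [(7,8) (163/9,8) (17,18) (17/2,19) (7,19)]

Clipped polygon: [(7,8) (163/9,8) (17,18) (17/2,19) (7,19)]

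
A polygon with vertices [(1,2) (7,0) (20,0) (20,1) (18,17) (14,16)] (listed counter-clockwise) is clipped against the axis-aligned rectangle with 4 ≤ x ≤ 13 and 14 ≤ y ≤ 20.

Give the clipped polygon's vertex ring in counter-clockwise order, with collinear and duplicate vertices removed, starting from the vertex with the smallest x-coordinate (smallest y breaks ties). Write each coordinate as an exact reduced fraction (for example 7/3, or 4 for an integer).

1. After x ≥ 4: [(4,68/13) (4,1) (7,0) (20,0) (20,1) (18,17) (14,16)]
2. After x ≤ 13: [(13,194/13) (4,68/13) (4,1) (7,0) (13,0)]
3. After y ≥ 14: [(13,14) (13,194/13) (85/7,14)]
4. After y ≤ 20: [(13,14) (13,194/13) (85/7,14)]
5. Canonical ring: [(85/7,14) (13,14) (13,194/13)]

Clipped polygon: [(85/7,14) (13,14) (13,194/13)]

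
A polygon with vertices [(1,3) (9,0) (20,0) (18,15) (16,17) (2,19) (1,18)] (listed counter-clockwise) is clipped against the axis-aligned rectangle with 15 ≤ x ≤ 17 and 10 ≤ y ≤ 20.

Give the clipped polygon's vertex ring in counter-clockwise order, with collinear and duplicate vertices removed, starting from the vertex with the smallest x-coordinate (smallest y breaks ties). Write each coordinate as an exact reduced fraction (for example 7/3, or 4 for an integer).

1. After x ≥ 15: [(15,0) (20,0) (18,15) (16,17) (15,120/7)]
2. After x ≤ 17: [(15,0) (17,0) (17,16) (16,17) (15,120/7)]
3. After y ≥ 10: [(15,10) (17,10) (17,16) (16,17) (15,120/7)]
4. After y ≤ 20: [(15,10) (17,10) (17,16) (16,17) (15,120/7)]
5. Canonical ring: [(15,10) (17,10) (17,16) (16,17) (15,120/7)]

Clipped polygon: [(15,10) (17,10) (17,16) (16,17) (15,120/7)]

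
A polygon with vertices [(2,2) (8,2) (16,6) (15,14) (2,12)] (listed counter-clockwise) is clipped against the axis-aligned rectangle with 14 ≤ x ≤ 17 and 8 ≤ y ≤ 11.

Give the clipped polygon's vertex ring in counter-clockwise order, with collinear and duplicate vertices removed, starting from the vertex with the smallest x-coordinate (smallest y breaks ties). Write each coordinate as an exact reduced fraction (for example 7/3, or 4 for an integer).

Clipped polygon: [(14,8) (63/4,8) (123/8,11) (14,11)]

1. After x ≥ 14: [(14,5) (16,6) (15,14) (14,180/13)]
2. After x ≤ 17: [(14,5) (16,6) (15,14) (14,180/13)]
3. After y ≥ 8: [(14,8) (63/4,8) (15,14) (14,180/13)]
4. After y ≤ 11: [(14,11) (14,8) (63/4,8) (123/8,11)]
5. Canonical ring: [(14,8) (63/4,8) (123/8,11) (14,11)]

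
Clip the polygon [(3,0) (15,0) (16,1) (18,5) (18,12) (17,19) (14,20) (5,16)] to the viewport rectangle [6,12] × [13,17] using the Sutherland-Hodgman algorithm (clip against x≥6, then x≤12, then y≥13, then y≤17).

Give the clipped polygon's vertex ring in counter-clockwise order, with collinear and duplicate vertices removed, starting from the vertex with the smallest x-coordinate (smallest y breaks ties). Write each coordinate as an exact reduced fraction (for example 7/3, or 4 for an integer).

Clipped polygon: [(6,13) (12,13) (12,17) (29/4,17) (6,148/9)]

1. After x ≥ 6: [(6,0) (15,0) (16,1) (18,5) (18,12) (17,19) (14,20) (6,148/9)]
2. After x ≤ 12: [(6,0) (12,0) (12,172/9) (6,148/9)]
3. After y ≥ 13: [(6,13) (12,13) (12,172/9) (6,148/9)]
4. After y ≤ 17: [(6,13) (12,13) (12,17) (29/4,17) (6,148/9)]
5. Canonical ring: [(6,13) (12,13) (12,17) (29/4,17) (6,148/9)]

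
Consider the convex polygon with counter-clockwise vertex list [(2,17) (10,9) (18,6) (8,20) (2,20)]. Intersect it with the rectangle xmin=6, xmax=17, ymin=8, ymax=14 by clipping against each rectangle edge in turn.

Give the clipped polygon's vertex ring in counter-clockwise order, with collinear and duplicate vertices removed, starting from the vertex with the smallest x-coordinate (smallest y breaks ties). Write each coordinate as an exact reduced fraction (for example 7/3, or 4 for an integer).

1. After x ≥ 6: [(6,13) (10,9) (18,6) (8,20) (6,20)]
2. After x ≤ 17: [(6,13) (10,9) (17,51/8) (17,37/5) (8,20) (6,20)]
3. After y ≥ 8: [(6,13) (10,9) (38/3,8) (116/7,8) (8,20) (6,20)]
4. After y ≤ 14: [(6,14) (6,13) (10,9) (38/3,8) (116/7,8) (86/7,14)]
5. Canonical ring: [(6,13) (10,9) (38/3,8) (116/7,8) (86/7,14) (6,14)]

Clipped polygon: [(6,13) (10,9) (38/3,8) (116/7,8) (86/7,14) (6,14)]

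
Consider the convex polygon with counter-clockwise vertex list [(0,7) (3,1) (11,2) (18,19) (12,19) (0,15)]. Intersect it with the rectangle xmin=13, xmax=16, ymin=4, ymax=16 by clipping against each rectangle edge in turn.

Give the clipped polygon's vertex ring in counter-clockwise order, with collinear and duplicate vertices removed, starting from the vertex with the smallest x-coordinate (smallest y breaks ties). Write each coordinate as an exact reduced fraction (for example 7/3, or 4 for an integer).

Clipped polygon: [(13,48/7) (16,99/7) (16,16) (13,16)]

1. After x ≥ 13: [(13,48/7) (18,19) (13,19)]
2. After x ≤ 16: [(13,48/7) (16,99/7) (16,19) (13,19)]
3. After y ≥ 4: [(13,48/7) (16,99/7) (16,19) (13,19)]
4. After y ≤ 16: [(13,16) (13,48/7) (16,99/7) (16,16)]
5. Canonical ring: [(13,48/7) (16,99/7) (16,16) (13,16)]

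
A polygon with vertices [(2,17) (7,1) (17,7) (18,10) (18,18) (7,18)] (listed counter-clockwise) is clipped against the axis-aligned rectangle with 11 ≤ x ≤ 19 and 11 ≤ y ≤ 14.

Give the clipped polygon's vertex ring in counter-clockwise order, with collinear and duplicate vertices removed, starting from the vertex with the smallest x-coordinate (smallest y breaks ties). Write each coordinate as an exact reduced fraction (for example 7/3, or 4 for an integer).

Clipped polygon: [(11,11) (18,11) (18,14) (11,14)]

1. After x ≥ 11: [(11,17/5) (17,7) (18,10) (18,18) (11,18)]
2. After x ≤ 19: [(11,17/5) (17,7) (18,10) (18,18) (11,18)]
3. After y ≥ 11: [(11,11) (18,11) (18,18) (11,18)]
4. After y ≤ 14: [(11,14) (11,11) (18,11) (18,14)]
5. Canonical ring: [(11,11) (18,11) (18,14) (11,14)]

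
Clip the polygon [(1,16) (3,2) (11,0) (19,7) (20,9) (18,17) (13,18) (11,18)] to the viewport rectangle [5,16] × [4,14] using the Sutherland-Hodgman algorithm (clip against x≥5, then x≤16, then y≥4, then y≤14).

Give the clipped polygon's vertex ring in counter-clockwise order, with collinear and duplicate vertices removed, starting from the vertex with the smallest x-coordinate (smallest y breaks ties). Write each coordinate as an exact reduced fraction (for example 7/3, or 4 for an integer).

Clipped polygon: [(5,4) (109/7,4) (16,35/8) (16,14) (5,14)]

1. After x ≥ 5: [(5,84/5) (5,3/2) (11,0) (19,7) (20,9) (18,17) (13,18) (11,18)]
2. After x ≤ 16: [(5,84/5) (5,3/2) (11,0) (16,35/8) (16,87/5) (13,18) (11,18)]
3. After y ≥ 4: [(5,84/5) (5,4) (109/7,4) (16,35/8) (16,87/5) (13,18) (11,18)]
4. After y ≤ 14: [(5,14) (5,4) (109/7,4) (16,35/8) (16,14)]
5. Canonical ring: [(5,4) (109/7,4) (16,35/8) (16,14) (5,14)]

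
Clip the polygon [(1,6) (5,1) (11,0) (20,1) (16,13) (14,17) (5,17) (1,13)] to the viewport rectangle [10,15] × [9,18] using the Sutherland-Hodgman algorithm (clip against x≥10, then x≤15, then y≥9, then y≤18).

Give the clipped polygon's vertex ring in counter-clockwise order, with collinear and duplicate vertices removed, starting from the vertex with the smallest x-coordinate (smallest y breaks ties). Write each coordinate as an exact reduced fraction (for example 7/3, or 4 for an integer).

1. After x ≥ 10: [(10,1/6) (11,0) (20,1) (16,13) (14,17) (10,17)]
2. After x ≤ 15: [(10,1/6) (11,0) (15,4/9) (15,15) (14,17) (10,17)]
3. After y ≥ 9: [(10,9) (15,9) (15,15) (14,17) (10,17)]
4. After y ≤ 18: [(10,9) (15,9) (15,15) (14,17) (10,17)]
5. Canonical ring: [(10,9) (15,9) (15,15) (14,17) (10,17)]

Clipped polygon: [(10,9) (15,9) (15,15) (14,17) (10,17)]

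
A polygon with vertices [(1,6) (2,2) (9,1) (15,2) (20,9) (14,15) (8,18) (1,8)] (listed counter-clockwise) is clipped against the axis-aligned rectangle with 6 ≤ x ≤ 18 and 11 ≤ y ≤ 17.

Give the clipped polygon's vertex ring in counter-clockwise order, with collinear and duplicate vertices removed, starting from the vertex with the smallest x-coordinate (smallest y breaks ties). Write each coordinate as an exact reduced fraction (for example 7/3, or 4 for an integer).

1. After x ≥ 6: [(6,10/7) (9,1) (15,2) (20,9) (14,15) (8,18) (6,106/7)]
2. After x ≤ 18: [(6,10/7) (9,1) (15,2) (18,31/5) (18,11) (14,15) (8,18) (6,106/7)]
3. After y ≥ 11: [(6,11) (18,11) (18,11) (14,15) (8,18) (6,106/7)]
4. After y ≤ 17: [(6,11) (18,11) (18,11) (14,15) (10,17) (73/10,17) (6,106/7)]
5. Canonical ring: [(6,11) (18,11) (14,15) (10,17) (73/10,17) (6,106/7)]

Clipped polygon: [(6,11) (18,11) (14,15) (10,17) (73/10,17) (6,106/7)]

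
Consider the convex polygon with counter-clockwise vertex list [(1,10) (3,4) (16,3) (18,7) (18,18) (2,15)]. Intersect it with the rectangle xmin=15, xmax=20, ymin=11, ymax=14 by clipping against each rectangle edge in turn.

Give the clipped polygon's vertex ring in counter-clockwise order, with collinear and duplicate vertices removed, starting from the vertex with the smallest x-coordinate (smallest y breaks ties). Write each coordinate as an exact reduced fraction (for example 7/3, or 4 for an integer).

Clipped polygon: [(15,11) (18,11) (18,14) (15,14)]

1. After x ≥ 15: [(15,40/13) (16,3) (18,7) (18,18) (15,279/16)]
2. After x ≤ 20: [(15,40/13) (16,3) (18,7) (18,18) (15,279/16)]
3. After y ≥ 11: [(15,11) (18,11) (18,18) (15,279/16)]
4. After y ≤ 14: [(15,14) (15,11) (18,11) (18,14)]
5. Canonical ring: [(15,11) (18,11) (18,14) (15,14)]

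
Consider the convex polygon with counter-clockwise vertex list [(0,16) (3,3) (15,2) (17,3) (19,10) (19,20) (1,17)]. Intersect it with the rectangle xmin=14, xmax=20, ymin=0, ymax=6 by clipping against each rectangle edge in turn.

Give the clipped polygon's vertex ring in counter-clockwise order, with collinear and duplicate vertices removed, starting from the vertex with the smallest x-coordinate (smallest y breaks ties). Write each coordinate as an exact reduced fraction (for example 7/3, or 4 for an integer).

Clipped polygon: [(14,25/12) (15,2) (17,3) (125/7,6) (14,6)]

1. After x ≥ 14: [(14,25/12) (15,2) (17,3) (19,10) (19,20) (14,115/6)]
2. After x ≤ 20: [(14,25/12) (15,2) (17,3) (19,10) (19,20) (14,115/6)]
3. After y ≥ 0: [(14,25/12) (15,2) (17,3) (19,10) (19,20) (14,115/6)]
4. After y ≤ 6: [(14,6) (14,25/12) (15,2) (17,3) (125/7,6)]
5. Canonical ring: [(14,25/12) (15,2) (17,3) (125/7,6) (14,6)]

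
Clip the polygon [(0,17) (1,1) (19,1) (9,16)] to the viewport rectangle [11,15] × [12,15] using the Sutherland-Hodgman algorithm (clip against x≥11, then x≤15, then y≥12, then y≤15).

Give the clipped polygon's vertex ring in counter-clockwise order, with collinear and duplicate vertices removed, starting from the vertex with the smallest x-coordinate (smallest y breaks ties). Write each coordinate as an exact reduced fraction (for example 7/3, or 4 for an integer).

Clipped polygon: [(11,12) (35/3,12) (11,13)]

1. After x ≥ 11: [(11,1) (19,1) (11,13)]
2. After x ≤ 15: [(11,1) (15,1) (15,7) (11,13)]
3. After y ≥ 12: [(11,12) (35/3,12) (11,13)]
4. After y ≤ 15: [(11,12) (35/3,12) (11,13)]
5. Canonical ring: [(11,12) (35/3,12) (11,13)]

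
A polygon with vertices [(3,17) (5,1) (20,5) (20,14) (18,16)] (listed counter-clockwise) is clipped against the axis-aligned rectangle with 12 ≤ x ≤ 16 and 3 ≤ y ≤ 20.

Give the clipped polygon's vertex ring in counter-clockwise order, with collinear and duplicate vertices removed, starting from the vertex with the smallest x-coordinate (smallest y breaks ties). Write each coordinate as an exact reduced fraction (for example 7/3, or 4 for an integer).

Clipped polygon: [(12,3) (25/2,3) (16,59/15) (16,242/15) (12,82/5)]

1. After x ≥ 12: [(12,82/5) (12,43/15) (20,5) (20,14) (18,16)]
2. After x ≤ 16: [(16,242/15) (12,82/5) (12,43/15) (16,59/15)]
3. After y ≥ 3: [(16,242/15) (12,82/5) (12,3) (25/2,3) (16,59/15)]
4. After y ≤ 20: [(16,242/15) (12,82/5) (12,3) (25/2,3) (16,59/15)]
5. Canonical ring: [(12,3) (25/2,3) (16,59/15) (16,242/15) (12,82/5)]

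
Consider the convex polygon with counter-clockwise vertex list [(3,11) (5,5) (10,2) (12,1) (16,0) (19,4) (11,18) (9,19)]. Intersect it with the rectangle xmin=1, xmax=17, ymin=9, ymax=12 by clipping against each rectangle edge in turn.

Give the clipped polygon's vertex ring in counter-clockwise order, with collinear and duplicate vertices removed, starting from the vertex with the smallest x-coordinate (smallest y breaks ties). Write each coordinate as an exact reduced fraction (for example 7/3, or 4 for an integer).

Clipped polygon: [(3,11) (11/3,9) (113/7,9) (101/7,12) (15/4,12)]

1. After x ≥ 1: [(3,11) (5,5) (10,2) (12,1) (16,0) (19,4) (11,18) (9,19)]
2. After x ≤ 17: [(3,11) (5,5) (10,2) (12,1) (16,0) (17,4/3) (17,15/2) (11,18) (9,19)]
3. After y ≥ 9: [(3,11) (11/3,9) (113/7,9) (11,18) (9,19)]
4. After y ≤ 12: [(15/4,12) (3,11) (11/3,9) (113/7,9) (101/7,12)]
5. Canonical ring: [(3,11) (11/3,9) (113/7,9) (101/7,12) (15/4,12)]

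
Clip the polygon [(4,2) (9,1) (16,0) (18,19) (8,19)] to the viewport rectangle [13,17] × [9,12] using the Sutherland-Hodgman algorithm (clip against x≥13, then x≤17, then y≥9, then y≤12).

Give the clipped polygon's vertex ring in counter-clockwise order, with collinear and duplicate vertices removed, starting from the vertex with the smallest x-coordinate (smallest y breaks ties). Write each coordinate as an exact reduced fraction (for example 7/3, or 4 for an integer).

1. After x ≥ 13: [(13,3/7) (16,0) (18,19) (13,19)]
2. After x ≤ 17: [(13,3/7) (16,0) (17,19/2) (17,19) (13,19)]
3. After y ≥ 9: [(13,9) (322/19,9) (17,19/2) (17,19) (13,19)]
4. After y ≤ 12: [(13,12) (13,9) (322/19,9) (17,19/2) (17,12)]
5. Canonical ring: [(13,9) (322/19,9) (17,19/2) (17,12) (13,12)]

Clipped polygon: [(13,9) (322/19,9) (17,19/2) (17,12) (13,12)]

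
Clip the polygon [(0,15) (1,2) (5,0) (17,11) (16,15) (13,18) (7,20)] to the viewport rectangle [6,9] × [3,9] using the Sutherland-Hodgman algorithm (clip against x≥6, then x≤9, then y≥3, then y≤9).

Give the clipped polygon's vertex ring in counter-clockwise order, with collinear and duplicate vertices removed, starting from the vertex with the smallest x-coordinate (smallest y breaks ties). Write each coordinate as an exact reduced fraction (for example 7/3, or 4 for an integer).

1. After x ≥ 6: [(6,135/7) (6,11/12) (17,11) (16,15) (13,18) (7,20)]
2. After x ≤ 9: [(6,135/7) (6,11/12) (9,11/3) (9,58/3) (7,20)]
3. After y ≥ 3: [(6,135/7) (6,3) (91/11,3) (9,11/3) (9,58/3) (7,20)]
4. After y ≤ 9: [(6,9) (6,3) (91/11,3) (9,11/3) (9,9)]
5. Canonical ring: [(6,3) (91/11,3) (9,11/3) (9,9) (6,9)]

Clipped polygon: [(6,3) (91/11,3) (9,11/3) (9,9) (6,9)]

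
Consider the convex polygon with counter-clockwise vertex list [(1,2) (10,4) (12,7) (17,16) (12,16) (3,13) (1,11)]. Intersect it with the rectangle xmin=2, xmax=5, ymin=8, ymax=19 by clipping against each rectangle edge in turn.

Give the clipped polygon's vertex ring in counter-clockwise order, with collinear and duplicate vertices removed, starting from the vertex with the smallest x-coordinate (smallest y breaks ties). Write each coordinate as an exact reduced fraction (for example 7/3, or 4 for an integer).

1. After x ≥ 2: [(2,20/9) (10,4) (12,7) (17,16) (12,16) (3,13) (2,12)]
2. After x ≤ 5: [(2,20/9) (5,26/9) (5,41/3) (3,13) (2,12)]
3. After y ≥ 8: [(2,8) (5,8) (5,41/3) (3,13) (2,12)]
4. After y ≤ 19: [(2,8) (5,8) (5,41/3) (3,13) (2,12)]
5. Canonical ring: [(2,8) (5,8) (5,41/3) (3,13) (2,12)]

Clipped polygon: [(2,8) (5,8) (5,41/3) (3,13) (2,12)]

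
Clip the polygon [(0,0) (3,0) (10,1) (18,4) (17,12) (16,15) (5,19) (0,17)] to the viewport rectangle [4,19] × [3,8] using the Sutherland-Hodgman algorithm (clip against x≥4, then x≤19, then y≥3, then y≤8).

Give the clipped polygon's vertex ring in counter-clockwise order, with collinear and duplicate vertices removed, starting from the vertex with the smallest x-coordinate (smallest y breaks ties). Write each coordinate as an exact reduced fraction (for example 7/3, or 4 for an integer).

1. After x ≥ 4: [(4,1/7) (10,1) (18,4) (17,12) (16,15) (5,19) (4,93/5)]
2. After x ≤ 19: [(4,1/7) (10,1) (18,4) (17,12) (16,15) (5,19) (4,93/5)]
3. After y ≥ 3: [(4,3) (46/3,3) (18,4) (17,12) (16,15) (5,19) (4,93/5)]
4. After y ≤ 8: [(4,8) (4,3) (46/3,3) (18,4) (35/2,8)]
5. Canonical ring: [(4,3) (46/3,3) (18,4) (35/2,8) (4,8)]

Clipped polygon: [(4,3) (46/3,3) (18,4) (35/2,8) (4,8)]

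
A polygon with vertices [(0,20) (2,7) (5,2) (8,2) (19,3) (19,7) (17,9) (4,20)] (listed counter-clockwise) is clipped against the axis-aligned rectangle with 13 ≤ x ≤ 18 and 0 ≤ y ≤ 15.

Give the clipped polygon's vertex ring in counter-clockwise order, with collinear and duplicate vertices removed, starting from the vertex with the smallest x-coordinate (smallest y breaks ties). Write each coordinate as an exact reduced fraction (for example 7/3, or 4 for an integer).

Clipped polygon: [(13,27/11) (18,32/11) (18,8) (17,9) (13,161/13)]

1. After x ≥ 13: [(13,27/11) (19,3) (19,7) (17,9) (13,161/13)]
2. After x ≤ 18: [(13,27/11) (18,32/11) (18,8) (17,9) (13,161/13)]
3. After y ≥ 0: [(13,27/11) (18,32/11) (18,8) (17,9) (13,161/13)]
4. After y ≤ 15: [(13,27/11) (18,32/11) (18,8) (17,9) (13,161/13)]
5. Canonical ring: [(13,27/11) (18,32/11) (18,8) (17,9) (13,161/13)]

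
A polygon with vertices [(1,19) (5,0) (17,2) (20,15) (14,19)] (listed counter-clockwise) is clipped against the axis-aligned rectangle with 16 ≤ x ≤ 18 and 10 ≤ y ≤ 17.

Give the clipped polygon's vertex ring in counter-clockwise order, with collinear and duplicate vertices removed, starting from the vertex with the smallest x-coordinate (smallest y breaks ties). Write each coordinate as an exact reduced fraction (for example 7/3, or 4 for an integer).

1. After x ≥ 16: [(16,11/6) (17,2) (20,15) (16,53/3)]
2. After x ≤ 18: [(16,11/6) (17,2) (18,19/3) (18,49/3) (16,53/3)]
3. After y ≥ 10: [(16,10) (18,10) (18,49/3) (16,53/3)]
4. After y ≤ 17: [(16,17) (16,10) (18,10) (18,49/3) (17,17)]
5. Canonical ring: [(16,10) (18,10) (18,49/3) (17,17) (16,17)]

Clipped polygon: [(16,10) (18,10) (18,49/3) (17,17) (16,17)]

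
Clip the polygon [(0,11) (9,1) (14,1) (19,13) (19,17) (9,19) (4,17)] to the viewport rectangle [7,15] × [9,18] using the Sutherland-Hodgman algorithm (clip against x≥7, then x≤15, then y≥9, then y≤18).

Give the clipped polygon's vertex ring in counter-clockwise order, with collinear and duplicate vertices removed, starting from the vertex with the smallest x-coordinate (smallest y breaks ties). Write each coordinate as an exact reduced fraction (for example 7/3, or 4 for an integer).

1. After x ≥ 7: [(7,29/9) (9,1) (14,1) (19,13) (19,17) (9,19) (7,91/5)]
2. After x ≤ 15: [(7,29/9) (9,1) (14,1) (15,17/5) (15,89/5) (9,19) (7,91/5)]
3. After y ≥ 9: [(7,9) (15,9) (15,89/5) (9,19) (7,91/5)]
4. After y ≤ 18: [(7,18) (7,9) (15,9) (15,89/5) (14,18)]
5. Canonical ring: [(7,9) (15,9) (15,89/5) (14,18) (7,18)]

Clipped polygon: [(7,9) (15,9) (15,89/5) (14,18) (7,18)]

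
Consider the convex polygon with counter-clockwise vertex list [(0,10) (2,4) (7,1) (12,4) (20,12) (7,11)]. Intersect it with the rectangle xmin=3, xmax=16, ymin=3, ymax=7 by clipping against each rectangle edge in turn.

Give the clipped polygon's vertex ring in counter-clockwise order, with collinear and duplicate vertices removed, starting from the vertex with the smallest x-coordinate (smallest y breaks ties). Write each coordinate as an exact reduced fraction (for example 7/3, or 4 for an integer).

1. After x ≥ 3: [(3,73/7) (3,17/5) (7,1) (12,4) (20,12) (7,11)]
2. After x ≤ 16: [(3,73/7) (3,17/5) (7,1) (12,4) (16,8) (16,152/13) (7,11)]
3. After y ≥ 3: [(3,73/7) (3,17/5) (11/3,3) (31/3,3) (12,4) (16,8) (16,152/13) (7,11)]
4. After y ≤ 7: [(3,7) (3,17/5) (11/3,3) (31/3,3) (12,4) (15,7)]
5. Canonical ring: [(3,17/5) (11/3,3) (31/3,3) (12,4) (15,7) (3,7)]

Clipped polygon: [(3,17/5) (11/3,3) (31/3,3) (12,4) (15,7) (3,7)]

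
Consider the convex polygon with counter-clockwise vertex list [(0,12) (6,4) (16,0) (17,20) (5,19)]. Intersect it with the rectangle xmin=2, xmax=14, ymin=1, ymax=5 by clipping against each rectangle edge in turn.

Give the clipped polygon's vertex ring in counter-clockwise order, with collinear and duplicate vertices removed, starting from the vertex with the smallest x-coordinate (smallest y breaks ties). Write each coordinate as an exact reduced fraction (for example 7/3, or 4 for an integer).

Clipped polygon: [(21/4,5) (6,4) (27/2,1) (14,1) (14,5)]

1. After x ≥ 2: [(2,74/5) (2,28/3) (6,4) (16,0) (17,20) (5,19)]
2. After x ≤ 14: [(2,74/5) (2,28/3) (6,4) (14,4/5) (14,79/4) (5,19)]
3. After y ≥ 1: [(2,74/5) (2,28/3) (6,4) (27/2,1) (14,1) (14,79/4) (5,19)]
4. After y ≤ 5: [(21/4,5) (6,4) (27/2,1) (14,1) (14,5)]
5. Canonical ring: [(21/4,5) (6,4) (27/2,1) (14,1) (14,5)]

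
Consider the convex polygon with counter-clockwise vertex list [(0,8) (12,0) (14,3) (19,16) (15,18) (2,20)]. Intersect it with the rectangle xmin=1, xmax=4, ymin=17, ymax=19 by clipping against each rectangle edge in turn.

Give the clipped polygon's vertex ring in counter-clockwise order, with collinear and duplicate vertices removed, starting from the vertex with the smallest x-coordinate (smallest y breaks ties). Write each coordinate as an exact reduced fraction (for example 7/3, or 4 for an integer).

Clipped polygon: [(3/2,17) (4,17) (4,19) (11/6,19)]

1. After x ≥ 1: [(1,14) (1,22/3) (12,0) (14,3) (19,16) (15,18) (2,20)]
2. After x ≤ 4: [(1,14) (1,22/3) (4,16/3) (4,256/13) (2,20)]
3. After y ≥ 17: [(3/2,17) (4,17) (4,256/13) (2,20)]
4. After y ≤ 19: [(11/6,19) (3/2,17) (4,17) (4,19)]
5. Canonical ring: [(3/2,17) (4,17) (4,19) (11/6,19)]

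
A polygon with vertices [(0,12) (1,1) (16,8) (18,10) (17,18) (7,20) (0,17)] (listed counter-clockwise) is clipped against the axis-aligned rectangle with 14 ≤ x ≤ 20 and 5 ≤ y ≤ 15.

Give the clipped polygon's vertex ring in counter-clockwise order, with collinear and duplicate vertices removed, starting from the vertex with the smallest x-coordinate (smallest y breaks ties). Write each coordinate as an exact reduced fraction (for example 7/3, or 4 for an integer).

1. After x ≥ 14: [(14,106/15) (16,8) (18,10) (17,18) (14,93/5)]
2. After x ≤ 20: [(14,106/15) (16,8) (18,10) (17,18) (14,93/5)]
3. After y ≥ 5: [(14,106/15) (16,8) (18,10) (17,18) (14,93/5)]
4. After y ≤ 15: [(14,15) (14,106/15) (16,8) (18,10) (139/8,15)]
5. Canonical ring: [(14,106/15) (16,8) (18,10) (139/8,15) (14,15)]

Clipped polygon: [(14,106/15) (16,8) (18,10) (139/8,15) (14,15)]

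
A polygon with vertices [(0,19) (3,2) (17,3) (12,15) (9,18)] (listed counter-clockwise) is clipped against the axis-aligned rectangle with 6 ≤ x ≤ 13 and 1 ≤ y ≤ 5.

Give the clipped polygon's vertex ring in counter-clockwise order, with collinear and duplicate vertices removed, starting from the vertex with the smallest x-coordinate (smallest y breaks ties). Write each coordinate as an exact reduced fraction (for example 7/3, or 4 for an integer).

Clipped polygon: [(6,31/14) (13,19/7) (13,5) (6,5)]

1. After x ≥ 6: [(6,55/3) (6,31/14) (17,3) (12,15) (9,18)]
2. After x ≤ 13: [(6,55/3) (6,31/14) (13,19/7) (13,63/5) (12,15) (9,18)]
3. After y ≥ 1: [(6,55/3) (6,31/14) (13,19/7) (13,63/5) (12,15) (9,18)]
4. After y ≤ 5: [(6,5) (6,31/14) (13,19/7) (13,5)]
5. Canonical ring: [(6,31/14) (13,19/7) (13,5) (6,5)]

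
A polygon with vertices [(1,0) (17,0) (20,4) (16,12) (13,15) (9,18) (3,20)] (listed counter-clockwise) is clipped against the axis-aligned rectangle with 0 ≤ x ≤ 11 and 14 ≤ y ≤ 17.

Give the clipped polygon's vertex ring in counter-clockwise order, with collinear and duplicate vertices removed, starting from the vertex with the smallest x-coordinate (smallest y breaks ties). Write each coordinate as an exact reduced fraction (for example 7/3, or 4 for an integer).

1. After x ≥ 0: [(1,0) (17,0) (20,4) (16,12) (13,15) (9,18) (3,20)]
2. After x ≤ 11: [(1,0) (11,0) (11,33/2) (9,18) (3,20)]
3. After y ≥ 14: [(12/5,14) (11,14) (11,33/2) (9,18) (3,20)]
4. After y ≤ 17: [(27/10,17) (12/5,14) (11,14) (11,33/2) (31/3,17)]
5. Canonical ring: [(12/5,14) (11,14) (11,33/2) (31/3,17) (27/10,17)]

Clipped polygon: [(12/5,14) (11,14) (11,33/2) (31/3,17) (27/10,17)]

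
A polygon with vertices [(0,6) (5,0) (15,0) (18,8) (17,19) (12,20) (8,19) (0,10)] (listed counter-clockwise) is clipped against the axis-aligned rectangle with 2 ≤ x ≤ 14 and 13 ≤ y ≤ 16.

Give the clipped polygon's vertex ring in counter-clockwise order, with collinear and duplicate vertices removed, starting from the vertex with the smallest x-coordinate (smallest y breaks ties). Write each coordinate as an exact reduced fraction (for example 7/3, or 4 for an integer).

Clipped polygon: [(8/3,13) (14,13) (14,16) (16/3,16)]

1. After x ≥ 2: [(2,18/5) (5,0) (15,0) (18,8) (17,19) (12,20) (8,19) (2,49/4)]
2. After x ≤ 14: [(2,18/5) (5,0) (14,0) (14,98/5) (12,20) (8,19) (2,49/4)]
3. After y ≥ 13: [(14,13) (14,98/5) (12,20) (8,19) (8/3,13)]
4. After y ≤ 16: [(14,13) (14,16) (16/3,16) (8/3,13)]
5. Canonical ring: [(8/3,13) (14,13) (14,16) (16/3,16)]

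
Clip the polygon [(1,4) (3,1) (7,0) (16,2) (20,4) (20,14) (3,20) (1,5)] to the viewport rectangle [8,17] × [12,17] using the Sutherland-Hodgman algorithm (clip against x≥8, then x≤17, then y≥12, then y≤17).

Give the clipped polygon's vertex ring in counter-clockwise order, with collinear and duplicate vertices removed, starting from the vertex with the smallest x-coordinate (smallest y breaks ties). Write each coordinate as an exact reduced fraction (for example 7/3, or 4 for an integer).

1. After x ≥ 8: [(8,2/9) (16,2) (20,4) (20,14) (8,310/17)]
2. After x ≤ 17: [(8,2/9) (16,2) (17,5/2) (17,256/17) (8,310/17)]
3. After y ≥ 12: [(8,12) (17,12) (17,256/17) (8,310/17)]
4. After y ≤ 17: [(8,17) (8,12) (17,12) (17,256/17) (23/2,17)]
5. Canonical ring: [(8,12) (17,12) (17,256/17) (23/2,17) (8,17)]

Clipped polygon: [(8,12) (17,12) (17,256/17) (23/2,17) (8,17)]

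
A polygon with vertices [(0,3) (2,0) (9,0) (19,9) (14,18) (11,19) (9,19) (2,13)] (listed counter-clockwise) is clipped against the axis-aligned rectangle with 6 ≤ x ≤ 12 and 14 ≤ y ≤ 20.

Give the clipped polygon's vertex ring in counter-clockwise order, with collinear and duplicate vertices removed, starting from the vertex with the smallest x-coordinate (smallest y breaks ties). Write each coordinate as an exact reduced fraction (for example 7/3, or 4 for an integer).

1. After x ≥ 6: [(6,0) (9,0) (19,9) (14,18) (11,19) (9,19) (6,115/7)]
2. After x ≤ 12: [(6,0) (9,0) (12,27/10) (12,56/3) (11,19) (9,19) (6,115/7)]
3. After y ≥ 14: [(6,14) (12,14) (12,56/3) (11,19) (9,19) (6,115/7)]
4. After y ≤ 20: [(6,14) (12,14) (12,56/3) (11,19) (9,19) (6,115/7)]
5. Canonical ring: [(6,14) (12,14) (12,56/3) (11,19) (9,19) (6,115/7)]

Clipped polygon: [(6,14) (12,14) (12,56/3) (11,19) (9,19) (6,115/7)]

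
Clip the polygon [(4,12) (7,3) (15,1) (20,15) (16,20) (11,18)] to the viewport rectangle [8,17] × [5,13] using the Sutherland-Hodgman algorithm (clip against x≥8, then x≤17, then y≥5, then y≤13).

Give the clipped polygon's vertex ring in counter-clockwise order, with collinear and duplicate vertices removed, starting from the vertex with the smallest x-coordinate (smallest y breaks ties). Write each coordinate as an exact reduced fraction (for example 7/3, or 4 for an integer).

1. After x ≥ 8: [(8,108/7) (8,11/4) (15,1) (20,15) (16,20) (11,18)]
2. After x ≤ 17: [(8,108/7) (8,11/4) (15,1) (17,33/5) (17,75/4) (16,20) (11,18)]
3. After y ≥ 5: [(8,108/7) (8,5) (115/7,5) (17,33/5) (17,75/4) (16,20) (11,18)]
4. After y ≤ 13: [(8,13) (8,5) (115/7,5) (17,33/5) (17,13)]
5. Canonical ring: [(8,5) (115/7,5) (17,33/5) (17,13) (8,13)]

Clipped polygon: [(8,5) (115/7,5) (17,33/5) (17,13) (8,13)]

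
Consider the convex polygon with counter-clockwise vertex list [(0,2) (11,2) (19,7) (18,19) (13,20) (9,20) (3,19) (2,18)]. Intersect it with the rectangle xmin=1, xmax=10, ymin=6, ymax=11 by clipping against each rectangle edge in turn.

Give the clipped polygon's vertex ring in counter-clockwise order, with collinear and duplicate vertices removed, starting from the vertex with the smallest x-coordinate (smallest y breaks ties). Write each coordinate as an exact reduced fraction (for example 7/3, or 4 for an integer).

1. After x ≥ 1: [(1,10) (1,2) (11,2) (19,7) (18,19) (13,20) (9,20) (3,19) (2,18)]
2. After x ≤ 10: [(1,10) (1,2) (10,2) (10,20) (9,20) (3,19) (2,18)]
3. After y ≥ 6: [(1,10) (1,6) (10,6) (10,20) (9,20) (3,19) (2,18)]
4. After y ≤ 11: [(9/8,11) (1,10) (1,6) (10,6) (10,11)]
5. Canonical ring: [(1,6) (10,6) (10,11) (9/8,11) (1,10)]

Clipped polygon: [(1,6) (10,6) (10,11) (9/8,11) (1,10)]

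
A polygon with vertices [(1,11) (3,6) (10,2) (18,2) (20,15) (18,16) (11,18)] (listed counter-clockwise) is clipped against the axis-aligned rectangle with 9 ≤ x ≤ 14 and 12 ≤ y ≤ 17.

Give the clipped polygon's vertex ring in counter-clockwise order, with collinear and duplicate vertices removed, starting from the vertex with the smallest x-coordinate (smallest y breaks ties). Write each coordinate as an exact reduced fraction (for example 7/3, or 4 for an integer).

Clipped polygon: [(9,12) (14,12) (14,17) (67/7,17) (9,83/5)]

1. After x ≥ 9: [(9,83/5) (9,18/7) (10,2) (18,2) (20,15) (18,16) (11,18)]
2. After x ≤ 14: [(9,83/5) (9,18/7) (10,2) (14,2) (14,120/7) (11,18)]
3. After y ≥ 12: [(9,83/5) (9,12) (14,12) (14,120/7) (11,18)]
4. After y ≤ 17: [(67/7,17) (9,83/5) (9,12) (14,12) (14,17)]
5. Canonical ring: [(9,12) (14,12) (14,17) (67/7,17) (9,83/5)]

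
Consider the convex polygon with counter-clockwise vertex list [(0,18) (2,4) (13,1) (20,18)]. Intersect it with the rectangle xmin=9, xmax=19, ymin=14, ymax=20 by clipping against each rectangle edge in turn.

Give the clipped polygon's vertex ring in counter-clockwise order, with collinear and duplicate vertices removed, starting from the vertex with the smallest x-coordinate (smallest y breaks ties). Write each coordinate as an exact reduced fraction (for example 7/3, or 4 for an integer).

Clipped polygon: [(9,14) (312/17,14) (19,109/7) (19,18) (9,18)]

1. After x ≥ 9: [(9,18) (9,23/11) (13,1) (20,18)]
2. After x ≤ 19: [(19,18) (9,18) (9,23/11) (13,1) (19,109/7)]
3. After y ≥ 14: [(19,18) (9,18) (9,14) (312/17,14) (19,109/7)]
4. After y ≤ 20: [(19,18) (9,18) (9,14) (312/17,14) (19,109/7)]
5. Canonical ring: [(9,14) (312/17,14) (19,109/7) (19,18) (9,18)]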